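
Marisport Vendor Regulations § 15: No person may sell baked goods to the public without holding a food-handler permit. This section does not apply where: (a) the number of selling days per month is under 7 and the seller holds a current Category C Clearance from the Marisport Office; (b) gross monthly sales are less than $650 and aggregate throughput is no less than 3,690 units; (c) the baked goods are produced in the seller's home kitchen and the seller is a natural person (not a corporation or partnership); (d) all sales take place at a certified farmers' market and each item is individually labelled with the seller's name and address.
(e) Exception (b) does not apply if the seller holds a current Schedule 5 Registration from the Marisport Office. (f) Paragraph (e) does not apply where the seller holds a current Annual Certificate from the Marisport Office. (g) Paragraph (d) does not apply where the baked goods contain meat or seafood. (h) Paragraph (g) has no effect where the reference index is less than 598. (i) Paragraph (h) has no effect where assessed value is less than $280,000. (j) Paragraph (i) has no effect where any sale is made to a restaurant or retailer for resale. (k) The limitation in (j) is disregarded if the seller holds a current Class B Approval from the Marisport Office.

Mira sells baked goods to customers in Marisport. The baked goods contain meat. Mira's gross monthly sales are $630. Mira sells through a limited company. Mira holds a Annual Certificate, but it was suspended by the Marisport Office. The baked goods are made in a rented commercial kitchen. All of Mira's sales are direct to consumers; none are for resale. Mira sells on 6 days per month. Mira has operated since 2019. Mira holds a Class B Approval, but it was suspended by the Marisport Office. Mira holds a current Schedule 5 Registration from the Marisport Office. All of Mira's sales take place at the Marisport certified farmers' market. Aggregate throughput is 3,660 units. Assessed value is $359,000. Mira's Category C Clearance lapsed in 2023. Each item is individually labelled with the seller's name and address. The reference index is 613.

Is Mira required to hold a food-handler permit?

Exception (a) does not apply: the Category C Clearance is not current.
Exception (b) fails — aggregate throughput is 3,660 units, short of 3,690 units.
Exception (c) does not apply: the baked goods are made in a commercial kitchen, not a home kitchen.
Exception (d)'s conditions are all satisfied: all sales are at a certified farmers' market; items are individually labelled. Turning to paragraphs (g)–(k): (g) operates against (d): the baked goods contain meat. (h), which would lift (g), is not engaged — the reference index is 613, not less than 598. So (d) is unavailable.
None of the exceptions is available; § 15 applies in full.

Yes — Mira must hold a food-handler permit.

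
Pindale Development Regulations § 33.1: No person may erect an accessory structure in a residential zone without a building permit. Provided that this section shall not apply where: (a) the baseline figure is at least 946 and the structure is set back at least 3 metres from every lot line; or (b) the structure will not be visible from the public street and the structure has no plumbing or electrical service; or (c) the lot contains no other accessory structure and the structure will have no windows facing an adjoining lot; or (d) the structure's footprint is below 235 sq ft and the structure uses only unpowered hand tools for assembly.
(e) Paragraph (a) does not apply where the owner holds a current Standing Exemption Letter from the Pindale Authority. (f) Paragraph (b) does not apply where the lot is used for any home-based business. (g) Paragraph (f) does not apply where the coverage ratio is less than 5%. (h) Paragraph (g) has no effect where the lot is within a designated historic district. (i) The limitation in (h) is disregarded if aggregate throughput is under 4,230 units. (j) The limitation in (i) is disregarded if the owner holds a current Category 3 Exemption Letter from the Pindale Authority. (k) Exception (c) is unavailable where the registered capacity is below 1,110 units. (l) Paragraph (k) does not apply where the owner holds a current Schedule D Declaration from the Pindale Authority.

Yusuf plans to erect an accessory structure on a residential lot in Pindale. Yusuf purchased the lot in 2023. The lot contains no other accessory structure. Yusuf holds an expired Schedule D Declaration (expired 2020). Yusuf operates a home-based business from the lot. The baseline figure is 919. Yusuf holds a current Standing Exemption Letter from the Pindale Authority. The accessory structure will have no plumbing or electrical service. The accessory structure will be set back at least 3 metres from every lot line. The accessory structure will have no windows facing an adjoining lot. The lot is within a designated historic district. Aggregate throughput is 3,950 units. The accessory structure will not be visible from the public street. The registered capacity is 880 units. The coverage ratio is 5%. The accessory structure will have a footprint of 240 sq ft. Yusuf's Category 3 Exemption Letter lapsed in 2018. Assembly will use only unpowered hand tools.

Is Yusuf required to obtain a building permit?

Yes — Yusuf must obtain a building permit.

Exception (a) does not apply: the baseline figure is 919, short of 946.
Exception (b)'s conditions are all satisfied: the structure will not be visible from the street; there is no plumbing or electrical service. But: (f) is triggered — a home-based business operates on the lot. (g) is inapplicable (the coverage ratio is 5%, not less than 5%), so (f) stands. Exception (b) does not apply.
Exception (c): the lot has no other accessory structure; no windows face an adjoining lot — every condition holds. But applying paragraphs (k)–(l): (k) is triggered — the registered capacity is 880 units, below the 1,110 units limit. (l), which would lift (k), does not operate here — there is no Schedule D Declaration in force. (c) is therefore removed.
Exception (d) does not apply: the structure's footprint is 240 sq ft, not below 235 sq ft.
No exception displaces § 33.1.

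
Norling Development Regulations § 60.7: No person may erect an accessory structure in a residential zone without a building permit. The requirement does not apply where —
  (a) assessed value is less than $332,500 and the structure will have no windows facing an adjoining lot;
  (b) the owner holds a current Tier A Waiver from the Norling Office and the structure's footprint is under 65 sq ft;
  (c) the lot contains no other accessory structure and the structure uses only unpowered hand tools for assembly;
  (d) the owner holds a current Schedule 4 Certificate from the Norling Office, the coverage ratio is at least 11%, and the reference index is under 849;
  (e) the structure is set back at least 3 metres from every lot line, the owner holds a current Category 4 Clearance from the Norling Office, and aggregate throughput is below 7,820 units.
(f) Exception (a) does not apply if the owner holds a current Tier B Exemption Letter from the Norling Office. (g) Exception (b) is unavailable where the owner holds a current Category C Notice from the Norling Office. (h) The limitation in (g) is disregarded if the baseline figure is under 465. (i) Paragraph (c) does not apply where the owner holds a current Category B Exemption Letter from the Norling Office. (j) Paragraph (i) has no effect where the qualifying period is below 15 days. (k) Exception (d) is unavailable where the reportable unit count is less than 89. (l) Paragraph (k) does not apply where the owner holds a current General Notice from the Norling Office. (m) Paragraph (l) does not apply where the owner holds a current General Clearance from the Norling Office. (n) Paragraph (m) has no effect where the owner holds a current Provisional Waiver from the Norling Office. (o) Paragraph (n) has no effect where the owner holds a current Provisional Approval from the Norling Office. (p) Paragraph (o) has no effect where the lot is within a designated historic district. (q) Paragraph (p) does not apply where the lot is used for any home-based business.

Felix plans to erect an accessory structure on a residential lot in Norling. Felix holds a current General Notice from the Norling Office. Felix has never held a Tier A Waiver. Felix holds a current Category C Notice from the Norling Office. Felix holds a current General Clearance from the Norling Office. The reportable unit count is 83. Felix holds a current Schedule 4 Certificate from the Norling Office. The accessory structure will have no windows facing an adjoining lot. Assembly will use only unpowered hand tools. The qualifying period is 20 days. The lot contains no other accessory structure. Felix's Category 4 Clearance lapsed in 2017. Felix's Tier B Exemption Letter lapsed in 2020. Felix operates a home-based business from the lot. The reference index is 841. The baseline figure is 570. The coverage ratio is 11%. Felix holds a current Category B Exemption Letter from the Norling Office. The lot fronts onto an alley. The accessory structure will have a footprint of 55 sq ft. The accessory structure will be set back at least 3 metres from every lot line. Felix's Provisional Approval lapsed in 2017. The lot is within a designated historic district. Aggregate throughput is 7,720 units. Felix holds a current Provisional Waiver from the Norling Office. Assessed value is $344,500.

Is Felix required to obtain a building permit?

Exception (a) requires that assessed value is less than $332,500; but assessed value is $344,500, not less than $332,500, so (a) is unavailable.
Exception (b) does not apply: there is no Tier A Waiver in force.
Exception (c) is satisfied on its face — the lot has no other accessory structure; assembly uses only hand tools. However, paragraphs (i)–(j) must be considered: (i) operates against (c): a current Category B Exemption Letter is held. (j) is not engaged (the qualifying period is 20 days, not below 15 days), so (i) stands. Exception (c) does not apply.
Exception (d): a current Schedule 4 Certificate is held; the coverage ratio is 11%, meeting the 11% threshold; the reference index is 841, under the 849 limit — every condition holds. Applying paragraphs (k)–(q): (k) is engaged (the reportable unit count is 83, less than the 89 limit), but is set aside by (l): (l) operates against (k): a current General Notice is held. (m) would limit (l) — a current General Clearance is held — but (n) sets (m) aside: (n) is triggered — a current Provisional Waiver is held. (o) is not engaged (no current Provisional Approval is held), so (n) stands. So (d) applies.
Exception (e) requires that the owner holds a current Category 4 Clearance from the Norling Office; but the Category 4 Clearance is not current, so (e) is unavailable.

No — exception (d) applies; Felix does not need a building permit.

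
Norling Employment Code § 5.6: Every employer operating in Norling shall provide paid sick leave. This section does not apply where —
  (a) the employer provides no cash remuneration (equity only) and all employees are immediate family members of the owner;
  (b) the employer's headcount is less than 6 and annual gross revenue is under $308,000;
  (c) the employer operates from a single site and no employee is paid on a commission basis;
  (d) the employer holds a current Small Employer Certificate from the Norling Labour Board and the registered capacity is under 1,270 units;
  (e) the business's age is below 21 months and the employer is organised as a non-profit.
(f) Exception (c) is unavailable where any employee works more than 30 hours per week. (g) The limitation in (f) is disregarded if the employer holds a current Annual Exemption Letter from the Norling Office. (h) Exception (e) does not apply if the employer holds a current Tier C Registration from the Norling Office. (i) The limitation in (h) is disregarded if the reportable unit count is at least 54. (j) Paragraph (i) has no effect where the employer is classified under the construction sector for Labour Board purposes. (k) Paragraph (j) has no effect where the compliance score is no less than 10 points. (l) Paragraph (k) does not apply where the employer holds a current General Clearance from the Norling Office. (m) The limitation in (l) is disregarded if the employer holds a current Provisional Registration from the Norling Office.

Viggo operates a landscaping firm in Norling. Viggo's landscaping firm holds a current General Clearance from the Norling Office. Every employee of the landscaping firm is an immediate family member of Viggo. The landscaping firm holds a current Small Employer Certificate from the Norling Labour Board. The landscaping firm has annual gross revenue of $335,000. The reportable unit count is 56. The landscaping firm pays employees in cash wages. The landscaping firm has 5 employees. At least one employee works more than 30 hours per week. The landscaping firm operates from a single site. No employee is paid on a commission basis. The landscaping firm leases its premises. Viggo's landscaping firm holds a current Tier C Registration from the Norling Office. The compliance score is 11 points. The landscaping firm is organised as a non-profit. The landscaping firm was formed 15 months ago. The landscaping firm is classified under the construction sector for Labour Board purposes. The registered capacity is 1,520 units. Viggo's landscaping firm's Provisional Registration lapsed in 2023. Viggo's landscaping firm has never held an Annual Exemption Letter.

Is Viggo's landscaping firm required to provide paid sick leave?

Exception (a) does not apply: employees are paid cash wages.
Exception (b) does not apply: annual gross revenue is $335,000, not under $308,000.
Exception (c)'s conditions are all satisfied: the employer operates from a single site; no employee is paid on commission. However, paragraphs (f)–(g) must be considered: (f) operates against (c): at least one employee exceeds 30 hours/week. (g) does not operate here (there is no Annual Exemption Letter in force), so (f) stands. (c) is therefore removed.
Exception (d) fails — the registered capacity is 1,520 units, not under 1,270 units.
Exception (e)'s conditions are all satisfied: the business's age is 15 months, below the 21 months limit; the employer is a non-profit. But: (h) applies — a current Tier C Registration is held. (i) is engaged (the reportable unit count is 56, meeting the 54 threshold), but is itself disapplied by (j): (j) operates against (i): the landscaping firm is classified under the construction sector. (k) would limit (j) — the compliance score is 11 points, meeting the 10 points threshold — but (l) sets (k) aside: (l) operates against (k): a current General Clearance is held. (m), which would lift (l), is not engaged — no current Provisional Registration is held. Exception (e) does not apply.
Every exception is unavailable, so the rule governs.

Yes — Viggo's landscaping firm must provide paid sick leave.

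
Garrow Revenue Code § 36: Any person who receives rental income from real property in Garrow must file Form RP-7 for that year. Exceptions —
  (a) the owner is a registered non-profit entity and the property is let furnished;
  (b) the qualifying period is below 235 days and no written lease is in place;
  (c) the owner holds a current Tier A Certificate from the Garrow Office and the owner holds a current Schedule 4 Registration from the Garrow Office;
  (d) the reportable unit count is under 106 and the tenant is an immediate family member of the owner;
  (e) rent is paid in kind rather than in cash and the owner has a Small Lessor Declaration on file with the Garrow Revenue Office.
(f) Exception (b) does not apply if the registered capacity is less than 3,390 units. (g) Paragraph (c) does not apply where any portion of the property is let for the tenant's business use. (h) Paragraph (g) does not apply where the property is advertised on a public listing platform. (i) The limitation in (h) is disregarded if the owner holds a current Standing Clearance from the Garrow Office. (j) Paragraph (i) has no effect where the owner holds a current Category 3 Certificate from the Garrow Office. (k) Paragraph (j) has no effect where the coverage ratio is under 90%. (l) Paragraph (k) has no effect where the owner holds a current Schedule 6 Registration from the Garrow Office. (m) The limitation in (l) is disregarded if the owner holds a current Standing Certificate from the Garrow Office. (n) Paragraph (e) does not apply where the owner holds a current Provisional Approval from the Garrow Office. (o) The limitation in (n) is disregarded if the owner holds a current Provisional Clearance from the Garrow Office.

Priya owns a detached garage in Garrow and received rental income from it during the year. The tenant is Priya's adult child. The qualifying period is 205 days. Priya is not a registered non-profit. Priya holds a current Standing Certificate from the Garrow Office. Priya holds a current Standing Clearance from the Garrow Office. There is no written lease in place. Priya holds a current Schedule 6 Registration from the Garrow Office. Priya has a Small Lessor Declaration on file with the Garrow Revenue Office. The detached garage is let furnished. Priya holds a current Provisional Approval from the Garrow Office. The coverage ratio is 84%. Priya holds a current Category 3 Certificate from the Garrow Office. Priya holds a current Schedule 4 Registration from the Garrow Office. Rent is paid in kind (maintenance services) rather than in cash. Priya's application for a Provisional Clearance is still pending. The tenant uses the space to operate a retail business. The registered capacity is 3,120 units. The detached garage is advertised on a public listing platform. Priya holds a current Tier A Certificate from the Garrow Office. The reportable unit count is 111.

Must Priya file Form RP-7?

Exception (a) requires that the owner is a registered non-profit entity; but Priya is not a registered non-profit, so (a) is unavailable.
Exception (b): the qualifying period is 205 days, below the 235 days limit; there is no written lease — every condition holds. But: (f) operates against (b): the registered capacity is 3,120 units, less than the 3,390 units limit. So (b) is unavailable.
All of (c)'s requirements are met (a current Tier A Certificate is held; a current Schedule 4 Registration is held). However, paragraphs (g)–(m) must be considered: (g) operates against (c): the space is let for business use. (h) operates (the property is publicly advertised), but is overridden by (i): (i) operates against (h): a current Standing Clearance is held. (j) would limit (i) — a current Category 3 Certificate is held — but (k) sets (j) aside: (k) applies — the coverage ratio is 84%, under the 90% limit. (l) would limit (k) — a current Schedule 6 Registration is held — but (m) sets (l) aside: (m) operates — a current Standing Certificate is held. (c) is therefore removed.
Exception (d) does not apply: the reportable unit count is 111, not under 106.
Exception (e)'s conditions are all satisfied: rent is paid in kind; a Small Lessor Declaration is on file. However, paragraphs (n)–(o) must be considered: (n) operates against (e): a current Provisional Approval is held. (o), which would lift (n), does not operate here — the Provisional Clearance is not current. Exception (e) does not apply.
No exception displaces § 36.

Yes — Priya must file Form RP-7.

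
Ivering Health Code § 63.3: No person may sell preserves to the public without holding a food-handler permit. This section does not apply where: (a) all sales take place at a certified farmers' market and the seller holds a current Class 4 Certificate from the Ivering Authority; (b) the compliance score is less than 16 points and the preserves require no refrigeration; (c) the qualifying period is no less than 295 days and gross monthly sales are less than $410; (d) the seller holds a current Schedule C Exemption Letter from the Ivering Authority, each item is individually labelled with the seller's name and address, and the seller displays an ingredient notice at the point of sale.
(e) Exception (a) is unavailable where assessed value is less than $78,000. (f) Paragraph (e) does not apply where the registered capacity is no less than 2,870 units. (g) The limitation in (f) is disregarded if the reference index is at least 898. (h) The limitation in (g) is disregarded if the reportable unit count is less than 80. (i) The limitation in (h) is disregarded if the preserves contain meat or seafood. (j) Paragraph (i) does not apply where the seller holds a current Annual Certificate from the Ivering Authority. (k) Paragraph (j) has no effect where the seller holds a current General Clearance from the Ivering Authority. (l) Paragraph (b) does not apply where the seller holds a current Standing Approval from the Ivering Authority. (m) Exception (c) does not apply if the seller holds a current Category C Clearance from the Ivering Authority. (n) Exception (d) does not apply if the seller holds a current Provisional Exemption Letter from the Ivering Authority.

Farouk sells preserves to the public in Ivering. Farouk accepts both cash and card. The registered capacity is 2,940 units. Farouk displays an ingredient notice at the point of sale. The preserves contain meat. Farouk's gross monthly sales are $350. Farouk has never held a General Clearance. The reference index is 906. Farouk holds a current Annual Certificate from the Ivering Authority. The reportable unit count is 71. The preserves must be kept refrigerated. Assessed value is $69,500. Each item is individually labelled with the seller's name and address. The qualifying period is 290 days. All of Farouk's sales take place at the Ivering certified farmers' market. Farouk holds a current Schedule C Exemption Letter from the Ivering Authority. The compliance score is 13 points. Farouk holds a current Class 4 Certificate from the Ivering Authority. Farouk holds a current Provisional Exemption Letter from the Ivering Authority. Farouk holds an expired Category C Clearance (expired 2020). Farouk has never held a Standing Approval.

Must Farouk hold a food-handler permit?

All of (a)'s requirements are met (all sales are at a certified farmers' market; a current Class 4 Certificate is held). Considering the limiting provisions: (e) operates (assessed value is $69,500, less than the $78,000 limit), but yields to (f): (f) operates against (e): the registered capacity is 2,940 units, meeting the 2,870 units threshold. (g) is triggered (the reference index is 906, meeting the 898 threshold), but yields to (h): (h) operates against (g): the reportable unit count is 71, less than the 80 limit. (i) applies (the preserves contain meat), but is itself disapplied by (j): (j) applies — a current Annual Certificate is held. (k) is not engaged (the General Clearance is not current), so (j) stands. (a) remains available.
Exception (b) does not apply: the preserves require refrigeration.
Exception (c) does not apply: the qualifying period is 290 days, short of 295 days.
Exception (d): a current Schedule C Exemption Letter is held; items are individually labelled; an ingredient notice is displayed — every condition holds. However, paragraph (n) must be considered: (n) applies — a current Provisional Exemption Letter is held. (d) is therefore removed.

No — exception (a) applies; Farouk is not required to hold a food-handler permit.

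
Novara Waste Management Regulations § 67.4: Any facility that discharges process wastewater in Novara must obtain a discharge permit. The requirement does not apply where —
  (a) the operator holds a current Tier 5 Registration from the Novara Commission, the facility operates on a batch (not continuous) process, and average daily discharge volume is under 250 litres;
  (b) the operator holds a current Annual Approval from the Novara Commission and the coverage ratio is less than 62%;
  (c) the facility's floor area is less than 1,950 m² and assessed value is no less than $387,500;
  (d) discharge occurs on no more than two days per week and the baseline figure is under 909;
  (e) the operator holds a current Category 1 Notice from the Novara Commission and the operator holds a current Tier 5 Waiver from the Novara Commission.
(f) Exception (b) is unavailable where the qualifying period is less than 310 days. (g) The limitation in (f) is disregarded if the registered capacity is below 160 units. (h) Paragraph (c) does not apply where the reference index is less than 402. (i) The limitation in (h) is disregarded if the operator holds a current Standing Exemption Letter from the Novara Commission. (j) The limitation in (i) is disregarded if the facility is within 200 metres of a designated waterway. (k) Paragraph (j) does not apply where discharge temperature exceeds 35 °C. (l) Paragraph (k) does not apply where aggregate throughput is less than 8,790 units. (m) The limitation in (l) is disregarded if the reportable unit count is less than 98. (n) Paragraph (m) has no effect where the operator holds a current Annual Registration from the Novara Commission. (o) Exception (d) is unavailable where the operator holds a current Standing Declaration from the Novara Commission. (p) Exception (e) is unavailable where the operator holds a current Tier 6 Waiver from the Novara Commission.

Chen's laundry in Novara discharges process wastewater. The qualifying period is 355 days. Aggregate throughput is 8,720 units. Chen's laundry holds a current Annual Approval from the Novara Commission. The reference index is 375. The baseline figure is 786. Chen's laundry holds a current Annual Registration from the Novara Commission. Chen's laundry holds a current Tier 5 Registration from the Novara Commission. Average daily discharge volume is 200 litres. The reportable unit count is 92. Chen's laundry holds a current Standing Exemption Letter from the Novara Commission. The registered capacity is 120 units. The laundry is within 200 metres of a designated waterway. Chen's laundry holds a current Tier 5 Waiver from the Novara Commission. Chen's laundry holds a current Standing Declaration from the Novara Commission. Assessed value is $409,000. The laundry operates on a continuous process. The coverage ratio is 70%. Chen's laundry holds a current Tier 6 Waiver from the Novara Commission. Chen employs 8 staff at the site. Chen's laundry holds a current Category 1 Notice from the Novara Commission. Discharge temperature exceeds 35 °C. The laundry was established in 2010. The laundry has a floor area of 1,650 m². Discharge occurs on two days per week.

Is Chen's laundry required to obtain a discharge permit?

Yes — Chen's laundry must obtain a discharge permit.

Exception (a) does not apply: the facility operates on a continuous process.
Exception (b) does not apply: the coverage ratio is 70%, not less than 62%.
Exception (c): the facility's floor area is 1,650 m², less than the 1,950 m² limit; assessed value is $409,000, meeting the $387,500 threshold — every condition holds. But applying paragraphs (h)–(n): (h) operates against (c): the reference index is 375, less than the 402 limit. (i) operates (a current Standing Exemption Letter is held), but is displaced by (j): (j) operates against (i): the laundry is within 200 m of a designated waterway. (k) is engaged (discharge temperature exceeds 35 °C), but is itself disapplied by (l): (l) operates against (k): aggregate throughput is 8,720 units, less than the 8,790 units limit. (m) would limit (l) — the reportable unit count is 92, less than the 98 limit — but (n) sets (m) aside: (n) operates against (m): a current Annual Registration is held. (c) is therefore removed.
Exception (d): discharge occurs on no more than two days per week; the baseline figure is 786, under the 909 limit — every condition holds. But applying paragraph (o): (o) operates — a current Standing Declaration is held. Exception (d) does not apply.
Exception (e)'s conditions are all satisfied: a current Category 1 Notice is held; a current Tier 5 Waiver is held. However, paragraph (p) must be considered: (p) operates against (e): a current Tier 6 Waiver is held. (e) is therefore removed.
Every exception is unavailable, so the rule governs.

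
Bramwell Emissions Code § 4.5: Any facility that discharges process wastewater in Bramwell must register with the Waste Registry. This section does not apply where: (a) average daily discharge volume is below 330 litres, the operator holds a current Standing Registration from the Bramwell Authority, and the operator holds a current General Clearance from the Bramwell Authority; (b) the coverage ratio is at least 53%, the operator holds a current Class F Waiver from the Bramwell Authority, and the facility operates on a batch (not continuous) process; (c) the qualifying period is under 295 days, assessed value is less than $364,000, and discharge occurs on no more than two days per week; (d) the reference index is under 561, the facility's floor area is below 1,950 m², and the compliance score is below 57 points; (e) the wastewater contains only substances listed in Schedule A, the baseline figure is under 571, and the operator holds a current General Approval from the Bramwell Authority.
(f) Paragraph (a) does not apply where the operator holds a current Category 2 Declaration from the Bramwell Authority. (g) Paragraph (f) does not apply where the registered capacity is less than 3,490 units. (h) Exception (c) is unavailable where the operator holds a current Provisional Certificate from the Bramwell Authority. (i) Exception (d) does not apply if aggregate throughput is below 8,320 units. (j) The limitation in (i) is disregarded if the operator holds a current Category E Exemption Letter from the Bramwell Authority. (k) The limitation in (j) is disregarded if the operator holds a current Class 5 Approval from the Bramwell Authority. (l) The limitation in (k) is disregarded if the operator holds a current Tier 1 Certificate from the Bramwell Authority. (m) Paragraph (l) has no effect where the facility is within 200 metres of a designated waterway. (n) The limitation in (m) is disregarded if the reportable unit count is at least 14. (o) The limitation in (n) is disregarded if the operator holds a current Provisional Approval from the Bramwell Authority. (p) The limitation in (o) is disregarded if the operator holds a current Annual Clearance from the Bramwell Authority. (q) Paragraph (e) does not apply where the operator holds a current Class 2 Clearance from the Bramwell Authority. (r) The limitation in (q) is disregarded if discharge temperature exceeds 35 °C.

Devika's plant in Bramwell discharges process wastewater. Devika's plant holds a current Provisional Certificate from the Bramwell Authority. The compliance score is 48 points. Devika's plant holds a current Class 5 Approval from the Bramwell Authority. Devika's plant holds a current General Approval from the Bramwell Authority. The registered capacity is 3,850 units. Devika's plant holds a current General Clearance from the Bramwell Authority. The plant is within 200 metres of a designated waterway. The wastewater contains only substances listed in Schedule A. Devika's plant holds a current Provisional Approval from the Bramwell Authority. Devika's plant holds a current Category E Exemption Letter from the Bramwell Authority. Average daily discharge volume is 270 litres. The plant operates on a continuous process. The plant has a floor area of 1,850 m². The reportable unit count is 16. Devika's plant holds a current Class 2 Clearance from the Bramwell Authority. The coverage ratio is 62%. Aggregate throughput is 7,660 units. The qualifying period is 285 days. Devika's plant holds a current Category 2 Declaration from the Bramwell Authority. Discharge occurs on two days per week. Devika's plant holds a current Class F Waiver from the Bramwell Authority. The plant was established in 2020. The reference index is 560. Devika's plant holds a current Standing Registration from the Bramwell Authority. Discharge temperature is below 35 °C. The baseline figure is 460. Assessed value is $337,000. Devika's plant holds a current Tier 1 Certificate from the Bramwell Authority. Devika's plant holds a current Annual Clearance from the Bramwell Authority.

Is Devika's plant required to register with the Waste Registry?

All of (a)'s requirements are met (average daily discharge volume is 270 litres, below the 330 litres limit; a current Standing Registration is held; a current General Clearance is held). However, paragraphs (f)–(g) must be considered: (f) is triggered — a current Category 2 Declaration is held. (g), which would lift (f), is inapplicable — the registered capacity is 3,850 units, not less than 3,490 units. Exception (a) does not apply.
Exception (b) fails — the facility operates on a continuous process.
Exception (c) is satisfied on its face — the qualifying period is 285 days, under the 295 days limit; assessed value is $337,000, less than the $364,000 limit; discharge occurs on no more than two days per week. However, paragraph (h) must be considered: (h) is engaged — a current Provisional Certificate is held. (c) is therefore removed.
Exception (d)'s conditions are all satisfied: the reference index is 560, under the 561 limit; the facility's floor area is 1,850 m², below the 1,950 m² limit; the compliance score is 48 points, below the 57 points limit. As to paragraphs (i)–(p): (i) would limit (d) — aggregate throughput is 7,660 units, below the 8,320 units limit — but (j) sets (i) aside: (j) operates against (i): a current Category E Exemption Letter is held. (k) operates (a current Class 5 Approval is held), but is overridden by (l): (l) applies — a current Tier 1 Certificate is held. (m) would limit (l) — the plant is within 200 m of a designated waterway — but (n) sets (m) aside: (n) is engaged — the reportable unit count is 16, meeting the 14 threshold. (o) applies (a current Provisional Approval is held), but is set aside by (p): (p) is triggered — a current Annual Clearance is held. Exception (d) stands.
Exception (e) is satisfied on its face — the wastewater is Schedule-A-only; the baseline figure is 460, under the 571 limit; a current General Approval is held. But: (q) operates against (e): a current Class 2 Clearance is held. (r), which would lift (q), is not engaged — discharge temperature is below 35 °C. (e) is therefore removed.

No — exception (d) applies; Devika's plant is not required to register with the Waste Registry.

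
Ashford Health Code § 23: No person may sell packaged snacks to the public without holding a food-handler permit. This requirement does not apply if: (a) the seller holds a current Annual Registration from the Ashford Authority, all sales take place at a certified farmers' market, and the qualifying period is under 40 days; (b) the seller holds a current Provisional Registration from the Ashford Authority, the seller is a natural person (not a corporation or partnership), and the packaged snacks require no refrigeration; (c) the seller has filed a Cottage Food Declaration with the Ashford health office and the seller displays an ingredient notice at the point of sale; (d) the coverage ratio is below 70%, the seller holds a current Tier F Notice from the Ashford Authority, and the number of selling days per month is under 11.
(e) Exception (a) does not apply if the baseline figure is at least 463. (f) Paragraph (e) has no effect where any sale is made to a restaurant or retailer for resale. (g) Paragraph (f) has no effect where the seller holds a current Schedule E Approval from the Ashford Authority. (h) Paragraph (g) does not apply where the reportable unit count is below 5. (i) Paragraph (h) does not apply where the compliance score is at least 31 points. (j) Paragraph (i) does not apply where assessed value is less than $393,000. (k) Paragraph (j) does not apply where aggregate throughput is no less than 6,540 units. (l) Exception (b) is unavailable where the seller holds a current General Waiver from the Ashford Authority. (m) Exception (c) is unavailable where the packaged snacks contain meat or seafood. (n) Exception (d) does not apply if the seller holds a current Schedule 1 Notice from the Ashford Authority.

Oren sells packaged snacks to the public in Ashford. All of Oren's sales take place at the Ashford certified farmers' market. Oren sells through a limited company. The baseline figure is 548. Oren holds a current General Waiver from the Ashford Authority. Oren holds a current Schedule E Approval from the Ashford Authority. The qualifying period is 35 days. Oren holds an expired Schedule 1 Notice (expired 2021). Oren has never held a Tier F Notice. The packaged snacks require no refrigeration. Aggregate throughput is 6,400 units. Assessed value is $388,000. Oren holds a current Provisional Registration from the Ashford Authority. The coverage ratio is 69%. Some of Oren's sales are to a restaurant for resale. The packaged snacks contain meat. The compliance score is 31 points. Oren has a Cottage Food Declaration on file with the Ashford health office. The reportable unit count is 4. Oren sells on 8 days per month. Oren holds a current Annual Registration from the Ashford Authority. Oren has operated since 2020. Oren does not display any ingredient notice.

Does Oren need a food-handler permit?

Exception (a): a current Annual Registration is held; all sales are at a certified farmers' market; the qualifying period is 35 days, under the 40 days limit — every condition holds. Applying paragraphs (e)–(k): (e) applies (the baseline figure is 548, meeting the 463 threshold), but is set aside by (f): (f) operates against (e): some sales are to a restaurant for resale. (g) would limit (f) — a current Schedule E Approval is held — but (h) sets (g) aside: (h) is triggered — the reportable unit count is 4, below the 5 limit. (i) is triggered (the compliance score is 31 points, meeting the 31 points threshold), but is set aside by (j): (j) applies — assessed value is $388,000, less than the $393,000 limit. (k), which would lift (j), is not triggered — aggregate throughput is 6,400 units, short of 6,540 units. Exception (a) stands.
Exception (b) does not apply: the seller operates through a limited company.
Exception (c) does not apply: no ingredient notice is displayed.
Exception (d) requires that the seller holds a current Tier F Notice from the Ashford Authority; but the Tier F Notice is not current, so (d) is unavailable.

No — exception (a) applies; Oren is not required to hold a food-handler permit.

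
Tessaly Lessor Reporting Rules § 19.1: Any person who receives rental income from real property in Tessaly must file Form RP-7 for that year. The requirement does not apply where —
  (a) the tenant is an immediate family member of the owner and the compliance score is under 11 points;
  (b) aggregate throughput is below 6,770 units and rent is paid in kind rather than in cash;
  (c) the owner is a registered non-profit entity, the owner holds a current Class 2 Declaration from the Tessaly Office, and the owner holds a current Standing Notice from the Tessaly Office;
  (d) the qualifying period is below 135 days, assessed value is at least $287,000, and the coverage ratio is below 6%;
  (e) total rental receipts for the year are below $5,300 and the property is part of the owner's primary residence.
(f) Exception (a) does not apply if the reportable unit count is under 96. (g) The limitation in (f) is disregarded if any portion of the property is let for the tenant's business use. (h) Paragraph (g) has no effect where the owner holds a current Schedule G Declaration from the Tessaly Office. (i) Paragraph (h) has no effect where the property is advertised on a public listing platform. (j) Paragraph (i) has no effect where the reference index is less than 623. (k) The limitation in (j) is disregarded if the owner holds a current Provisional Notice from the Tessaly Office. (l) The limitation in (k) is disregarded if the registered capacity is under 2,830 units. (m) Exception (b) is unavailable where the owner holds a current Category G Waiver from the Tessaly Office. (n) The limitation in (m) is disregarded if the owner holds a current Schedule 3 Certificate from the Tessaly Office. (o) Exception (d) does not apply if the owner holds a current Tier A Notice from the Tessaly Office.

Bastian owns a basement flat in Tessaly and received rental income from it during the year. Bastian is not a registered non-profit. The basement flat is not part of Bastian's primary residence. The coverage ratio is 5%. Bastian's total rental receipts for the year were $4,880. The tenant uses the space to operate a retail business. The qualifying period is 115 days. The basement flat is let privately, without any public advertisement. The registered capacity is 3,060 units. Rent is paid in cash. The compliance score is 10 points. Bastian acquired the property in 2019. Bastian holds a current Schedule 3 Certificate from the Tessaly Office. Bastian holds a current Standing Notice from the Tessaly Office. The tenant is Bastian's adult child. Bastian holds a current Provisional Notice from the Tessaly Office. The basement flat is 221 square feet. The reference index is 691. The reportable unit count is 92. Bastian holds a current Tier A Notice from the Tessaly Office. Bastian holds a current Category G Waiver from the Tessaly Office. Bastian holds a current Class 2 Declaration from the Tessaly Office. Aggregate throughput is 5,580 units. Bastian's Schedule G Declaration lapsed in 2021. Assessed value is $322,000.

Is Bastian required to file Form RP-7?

All of (a)'s requirements are met (the tenant is an immediate family member; the compliance score is 10 points, under the 11 points limit). Applying paragraphs (f)–(l): (f) is triggered (the reportable unit count is 92, under the 96 limit), but is set aside by (g): (g) operates against (f): the space is let for business use. (h), which would lift (g), is not engaged — there is no Schedule G Declaration in force. Exception (a) stands.
Exception (b) does not apply: rent is paid in cash.
Exception (c) fails — Bastian is not a registered non-profit.
Exception (d): the qualifying period is 115 days, below the 135 days limit; assessed value is $322,000, meeting the $287,000 threshold; the coverage ratio is 5%, below the 6% limit — every condition holds. But applying paragraph (o): (o) operates against (d): a current Tier A Notice is held. Exception (d) does not apply.
Exception (e) fails — the basement flat is not part of the primary residence.

No — exception (a) applies; Bastian is not required to file Form RP-7.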